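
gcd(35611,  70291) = 1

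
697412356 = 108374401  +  589037955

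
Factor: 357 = 3^1*7^1*17^1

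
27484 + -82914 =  - 55430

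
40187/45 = 40187/45=893.04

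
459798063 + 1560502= 461358565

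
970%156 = 34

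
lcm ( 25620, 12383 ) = 742980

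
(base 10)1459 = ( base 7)4153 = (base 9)2001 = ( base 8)2663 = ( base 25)289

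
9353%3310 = 2733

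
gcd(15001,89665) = 1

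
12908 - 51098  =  -38190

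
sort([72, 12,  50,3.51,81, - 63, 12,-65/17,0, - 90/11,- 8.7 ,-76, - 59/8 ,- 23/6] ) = [ - 76,-63,-8.7, - 90/11, - 59/8,-23/6,  -  65/17,0,3.51,12,  12,50, 72, 81] 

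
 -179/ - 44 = 179/44 = 4.07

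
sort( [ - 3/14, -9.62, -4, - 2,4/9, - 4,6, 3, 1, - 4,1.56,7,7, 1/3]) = [-9.62,-4, - 4,-4,-2,  -  3/14,1/3,4/9,  1,1.56,3,6,7, 7]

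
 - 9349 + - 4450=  - 13799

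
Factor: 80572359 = 3^1* 7^1*347^1*11057^1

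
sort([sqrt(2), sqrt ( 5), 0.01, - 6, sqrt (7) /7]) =[ - 6, 0.01, sqrt(7)/7, sqrt(  2),sqrt(5)] 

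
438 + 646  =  1084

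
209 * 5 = 1045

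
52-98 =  -46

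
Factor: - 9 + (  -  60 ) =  - 69 = - 3^1 * 23^1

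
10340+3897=14237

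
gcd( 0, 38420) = 38420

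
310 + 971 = 1281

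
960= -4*( -240 ) 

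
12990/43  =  12990/43 = 302.09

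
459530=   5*91906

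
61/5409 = 61/5409   =  0.01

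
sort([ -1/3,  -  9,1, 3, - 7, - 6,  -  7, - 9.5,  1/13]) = [-9.5,  -  9,  -  7,  -  7, - 6 , - 1/3 , 1/13, 1,  3] 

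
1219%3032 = 1219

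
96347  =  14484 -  - 81863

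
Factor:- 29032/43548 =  - 2^1*3^( - 1 ) = - 2/3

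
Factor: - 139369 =  -  139369^1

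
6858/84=81 + 9/14 =81.64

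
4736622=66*71767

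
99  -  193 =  - 94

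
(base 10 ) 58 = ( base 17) 37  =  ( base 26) 26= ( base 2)111010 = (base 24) 2A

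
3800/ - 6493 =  - 3800/6493= -0.59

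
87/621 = 29/207 = 0.14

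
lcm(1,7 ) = 7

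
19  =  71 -52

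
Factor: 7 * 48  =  336 =2^4*3^1*7^1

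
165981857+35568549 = 201550406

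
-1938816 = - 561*3456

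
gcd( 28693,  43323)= 7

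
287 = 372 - 85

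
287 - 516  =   - 229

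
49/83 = 49/83 = 0.59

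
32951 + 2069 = 35020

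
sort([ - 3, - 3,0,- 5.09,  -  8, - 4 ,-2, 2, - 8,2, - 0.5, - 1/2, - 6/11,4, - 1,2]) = [-8, - 8, - 5.09, - 4, - 3,-3 , - 2, - 1,  -  6/11,  -  0.5, - 1/2, 0,2,2,2, 4 ] 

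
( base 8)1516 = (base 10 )846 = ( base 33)PL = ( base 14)446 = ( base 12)5a6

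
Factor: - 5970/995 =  - 2^1*3^1 = -6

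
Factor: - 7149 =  - 3^1 *2383^1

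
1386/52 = 26 + 17/26 = 26.65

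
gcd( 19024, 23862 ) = 82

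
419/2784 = 419/2784 = 0.15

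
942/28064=471/14032 = 0.03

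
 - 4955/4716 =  - 2 +4477/4716 = - 1.05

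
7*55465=388255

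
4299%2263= 2036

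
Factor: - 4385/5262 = -2^( - 1 )*3^ (-1) * 5^1 = - 5/6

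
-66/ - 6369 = 2/193 = 0.01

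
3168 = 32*99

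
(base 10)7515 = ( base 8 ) 16533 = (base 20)IFF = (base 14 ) 2A4B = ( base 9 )11270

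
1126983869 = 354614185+772369684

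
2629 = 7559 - 4930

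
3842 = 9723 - 5881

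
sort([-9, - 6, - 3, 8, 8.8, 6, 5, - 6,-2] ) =[ - 9, - 6, - 6, - 3, - 2, 5,6, 8,8.8]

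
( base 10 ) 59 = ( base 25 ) 29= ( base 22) 2f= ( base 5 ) 214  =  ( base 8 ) 73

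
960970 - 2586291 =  - 1625321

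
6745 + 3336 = 10081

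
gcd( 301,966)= 7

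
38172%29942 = 8230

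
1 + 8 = 9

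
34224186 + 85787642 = 120011828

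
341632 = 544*628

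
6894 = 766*9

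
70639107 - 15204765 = 55434342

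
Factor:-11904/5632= -2^(-2)*3^1*  11^( - 1 ) * 31^1 = - 93/44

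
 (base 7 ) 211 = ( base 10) 106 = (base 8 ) 152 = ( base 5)411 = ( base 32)3a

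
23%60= 23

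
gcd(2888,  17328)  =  2888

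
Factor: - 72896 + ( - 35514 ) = -2^1*5^1*37^1*293^1 = -108410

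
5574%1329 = 258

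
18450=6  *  3075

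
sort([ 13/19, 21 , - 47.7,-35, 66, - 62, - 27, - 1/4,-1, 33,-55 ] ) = [-62, - 55,-47.7, - 35, - 27,-1, - 1/4, 13/19 , 21,33, 66 ]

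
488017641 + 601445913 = 1089463554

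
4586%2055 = 476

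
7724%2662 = 2400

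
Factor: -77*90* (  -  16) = 2^5*3^2*5^1* 7^1*11^1 = 110880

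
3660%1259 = 1142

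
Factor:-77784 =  - 2^3*3^1*7^1*463^1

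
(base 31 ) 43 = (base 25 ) 52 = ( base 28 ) 4f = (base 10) 127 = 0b1111111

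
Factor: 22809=3^1*7603^1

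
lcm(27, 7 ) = 189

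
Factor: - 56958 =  - 2^1*3^1*11^1*863^1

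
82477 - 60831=21646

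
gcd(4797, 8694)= 9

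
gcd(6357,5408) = 13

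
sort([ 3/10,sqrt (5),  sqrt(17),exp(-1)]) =[ 3/10, exp( -1),sqrt( 5),sqrt (17)] 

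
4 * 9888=39552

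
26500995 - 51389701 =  - 24888706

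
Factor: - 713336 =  - 2^3*13^1*19^3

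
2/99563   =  2/99563 = 0.00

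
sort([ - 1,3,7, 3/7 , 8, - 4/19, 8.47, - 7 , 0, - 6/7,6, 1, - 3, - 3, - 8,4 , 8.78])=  [ - 8, - 7, - 3 , - 3, - 1, - 6/7, - 4/19,0,3/7,1,3,4,6,7, 8,8.47,8.78]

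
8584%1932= 856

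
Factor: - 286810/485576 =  - 2^( - 2 ) * 5^1*7^( - 1 )*13^(-1)*43^1 = -215/364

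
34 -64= - 30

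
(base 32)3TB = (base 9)5446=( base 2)111110101011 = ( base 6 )30323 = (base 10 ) 4011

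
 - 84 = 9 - 93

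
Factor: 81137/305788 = 173/652 = 2^( - 2 ) * 163^( - 1 ) *173^1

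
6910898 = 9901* 698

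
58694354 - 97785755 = - 39091401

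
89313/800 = 89313/800 = 111.64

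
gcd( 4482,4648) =166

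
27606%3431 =158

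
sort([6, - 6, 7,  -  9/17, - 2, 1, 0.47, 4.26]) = [  -  6, - 2, - 9/17, 0.47, 1, 4.26,6, 7]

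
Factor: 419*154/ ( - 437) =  - 2^1*7^1*11^1 * 19^( - 1 )*23^( - 1)*419^1 = - 64526/437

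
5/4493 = 5/4493 = 0.00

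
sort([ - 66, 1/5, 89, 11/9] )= [ - 66, 1/5, 11/9, 89]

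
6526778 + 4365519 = 10892297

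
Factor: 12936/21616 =231/386 = 2^( - 1 )*3^1 *7^1*11^1*193^(-1 ) 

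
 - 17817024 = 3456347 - 21273371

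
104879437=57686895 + 47192542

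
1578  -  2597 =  - 1019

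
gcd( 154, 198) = 22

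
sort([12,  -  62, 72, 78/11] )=[ - 62  ,  78/11,12, 72] 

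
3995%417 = 242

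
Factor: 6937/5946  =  7/6= 2^(-1)*3^( - 1)*7^1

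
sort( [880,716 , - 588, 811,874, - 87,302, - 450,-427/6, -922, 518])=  [-922 , - 588,-450, - 87, - 427/6,302,518, 716 , 811,  874, 880]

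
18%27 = 18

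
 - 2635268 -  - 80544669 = 77909401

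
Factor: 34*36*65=2^3*3^2*5^1*13^1*17^1 = 79560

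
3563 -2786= 777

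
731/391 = 1 + 20/23 = 1.87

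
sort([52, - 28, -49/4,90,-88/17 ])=[-28, - 49/4 , - 88/17,52,90 ] 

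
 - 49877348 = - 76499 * 652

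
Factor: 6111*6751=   41255361 = 3^2*7^1 * 43^1*97^1*157^1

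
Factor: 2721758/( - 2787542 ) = -1360879/1393771 = -  13^1*104683^1  *  1393771^ (-1) 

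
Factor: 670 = 2^1*5^1*67^1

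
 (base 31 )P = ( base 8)31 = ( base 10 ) 25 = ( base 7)34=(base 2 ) 11001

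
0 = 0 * 47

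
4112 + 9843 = 13955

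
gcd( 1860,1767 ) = 93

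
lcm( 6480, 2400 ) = 64800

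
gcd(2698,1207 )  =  71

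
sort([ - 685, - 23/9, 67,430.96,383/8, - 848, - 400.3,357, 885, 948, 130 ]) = [ - 848, - 685,-400.3,-23/9,  383/8, 67,130,357,430.96,885,948]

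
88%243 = 88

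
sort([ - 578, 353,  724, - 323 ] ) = [ - 578, - 323, 353, 724 ] 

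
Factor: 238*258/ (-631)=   -  61404/631=- 2^2*3^1 * 7^1 * 17^1*43^1*631^(  -  1)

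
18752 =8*2344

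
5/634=5/634 = 0.01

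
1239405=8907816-7668411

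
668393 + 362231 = 1030624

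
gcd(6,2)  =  2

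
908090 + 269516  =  1177606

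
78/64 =39/32 = 1.22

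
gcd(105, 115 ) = 5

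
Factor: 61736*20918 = 1291393648 = 2^4 * 7717^1*10459^1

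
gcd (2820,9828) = 12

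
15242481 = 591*25791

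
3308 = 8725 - 5417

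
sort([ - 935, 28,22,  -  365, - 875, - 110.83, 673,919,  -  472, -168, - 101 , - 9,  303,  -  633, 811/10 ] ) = [- 935, - 875, - 633, - 472,-365, - 168, - 110.83, - 101, - 9, 22,28, 811/10, 303,673,919] 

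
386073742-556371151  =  -170297409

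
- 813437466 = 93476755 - 906914221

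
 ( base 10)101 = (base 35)2v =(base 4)1211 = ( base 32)35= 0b1100101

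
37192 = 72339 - 35147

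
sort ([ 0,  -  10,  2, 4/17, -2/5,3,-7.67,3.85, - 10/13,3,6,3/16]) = [ - 10, - 7.67, - 10/13, - 2/5, 0,3/16, 4/17,2 , 3,3  ,  3.85, 6 ] 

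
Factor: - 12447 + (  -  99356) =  - 23^1 * 4861^1 = - 111803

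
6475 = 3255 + 3220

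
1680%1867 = 1680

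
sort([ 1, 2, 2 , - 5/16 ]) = [ - 5/16, 1 , 2, 2]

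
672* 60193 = 40449696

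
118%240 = 118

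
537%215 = 107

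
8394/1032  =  8+23/172 = 8.13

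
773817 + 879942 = 1653759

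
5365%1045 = 140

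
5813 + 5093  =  10906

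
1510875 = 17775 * 85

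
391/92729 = 391/92729 = 0.00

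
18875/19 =18875/19 =993.42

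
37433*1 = 37433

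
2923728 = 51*57328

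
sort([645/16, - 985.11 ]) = [ - 985.11,  645/16]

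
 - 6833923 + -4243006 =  - 11076929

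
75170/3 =75170/3 = 25056.67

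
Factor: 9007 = 9007^1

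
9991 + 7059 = 17050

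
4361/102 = 4361/102=42.75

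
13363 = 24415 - 11052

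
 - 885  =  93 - 978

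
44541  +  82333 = 126874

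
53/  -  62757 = -53/62757 = -  0.00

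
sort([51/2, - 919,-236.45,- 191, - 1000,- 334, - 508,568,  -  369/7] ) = [-1000,- 919, - 508, - 334, - 236.45,- 191, - 369/7, 51/2, 568] 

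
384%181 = 22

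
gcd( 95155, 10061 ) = 1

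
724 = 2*362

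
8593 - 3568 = 5025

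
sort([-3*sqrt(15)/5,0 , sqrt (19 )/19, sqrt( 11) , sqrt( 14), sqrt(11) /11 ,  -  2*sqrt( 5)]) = [ -2*sqrt(5),-3*sqrt(15) /5,0, sqrt( 19)/19 , sqrt(11) /11, sqrt(11 ),sqrt ( 14 )]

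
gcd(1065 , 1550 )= 5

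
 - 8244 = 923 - 9167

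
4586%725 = 236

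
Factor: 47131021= 7^1*17^1*601^1 * 659^1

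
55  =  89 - 34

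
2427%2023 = 404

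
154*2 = 308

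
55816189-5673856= 50142333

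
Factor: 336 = 2^4*3^1*7^1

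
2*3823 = 7646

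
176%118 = 58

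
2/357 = 2/357=0.01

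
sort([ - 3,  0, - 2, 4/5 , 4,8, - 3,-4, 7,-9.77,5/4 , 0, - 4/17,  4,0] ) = [ - 9.77, - 4, - 3, - 3, - 2, - 4/17, 0 , 0, 0,4/5, 5/4,  4, 4,7, 8] 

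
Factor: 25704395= 5^1*73^1*70423^1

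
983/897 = 983/897 = 1.10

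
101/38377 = 101/38377 = 0.00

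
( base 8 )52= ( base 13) 33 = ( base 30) 1c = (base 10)42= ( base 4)222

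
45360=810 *56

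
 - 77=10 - 87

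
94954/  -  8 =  - 11870 + 3/4=- 11869.25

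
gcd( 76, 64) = 4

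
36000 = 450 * 80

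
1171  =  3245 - 2074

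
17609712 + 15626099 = 33235811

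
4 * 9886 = 39544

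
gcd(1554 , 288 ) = 6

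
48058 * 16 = 768928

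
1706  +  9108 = 10814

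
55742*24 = 1337808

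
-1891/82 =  - 1891/82 =- 23.06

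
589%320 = 269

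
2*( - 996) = -1992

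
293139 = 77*3807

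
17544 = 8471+9073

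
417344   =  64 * 6521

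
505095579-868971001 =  - 363875422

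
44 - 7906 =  - 7862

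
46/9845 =46/9845 = 0.00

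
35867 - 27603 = 8264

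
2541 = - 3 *( - 847 )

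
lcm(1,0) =0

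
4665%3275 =1390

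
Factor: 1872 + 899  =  17^1*163^1  =  2771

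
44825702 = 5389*8318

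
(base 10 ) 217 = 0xd9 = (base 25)8H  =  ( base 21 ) a7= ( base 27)81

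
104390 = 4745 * 22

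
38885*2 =77770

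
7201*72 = 518472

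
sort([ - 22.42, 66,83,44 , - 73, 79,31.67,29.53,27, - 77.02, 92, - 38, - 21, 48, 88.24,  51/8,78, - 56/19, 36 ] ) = [ - 77.02, - 73,  -  38,-22.42,- 21, - 56/19, 51/8,  27,29.53,31.67, 36, 44,  48,66, 78 , 79,83, 88.24, 92 ]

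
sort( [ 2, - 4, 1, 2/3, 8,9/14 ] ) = [ - 4, 9/14, 2/3, 1, 2,8]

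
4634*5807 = 26909638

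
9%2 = 1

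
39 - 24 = 15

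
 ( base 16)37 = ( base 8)67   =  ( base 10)55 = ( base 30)1P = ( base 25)25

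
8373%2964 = 2445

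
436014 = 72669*6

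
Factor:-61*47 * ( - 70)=200690 = 2^1*5^1 * 7^1*47^1*61^1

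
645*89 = 57405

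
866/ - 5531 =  - 1 + 4665/5531 = -  0.16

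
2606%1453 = 1153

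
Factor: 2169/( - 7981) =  - 3^2* 23^( - 1)*241^1*347^(-1 )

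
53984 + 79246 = 133230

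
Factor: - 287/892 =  - 2^( - 2)  *  7^1*41^1*223^( - 1) 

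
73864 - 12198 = 61666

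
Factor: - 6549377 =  - 1307^1*5011^1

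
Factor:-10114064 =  - 2^4*233^1*2713^1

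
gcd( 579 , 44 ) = 1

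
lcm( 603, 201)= 603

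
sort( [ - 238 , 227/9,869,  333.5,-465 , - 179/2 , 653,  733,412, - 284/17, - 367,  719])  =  [ - 465, - 367,-238, - 179/2, - 284/17,227/9, 333.5,412 , 653,  719,733, 869 ]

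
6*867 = 5202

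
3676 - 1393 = 2283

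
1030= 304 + 726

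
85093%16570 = 2243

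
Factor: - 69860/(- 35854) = 2^1*5^1*13^(-1)  *  197^(-1)*499^1=   4990/2561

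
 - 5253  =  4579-9832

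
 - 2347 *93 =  - 218271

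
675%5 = 0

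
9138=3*3046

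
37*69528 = 2572536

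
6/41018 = 3/20509 = 0.00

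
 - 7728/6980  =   - 2 + 1558/1745 = - 1.11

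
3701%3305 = 396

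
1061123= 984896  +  76227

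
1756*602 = 1057112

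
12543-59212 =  - 46669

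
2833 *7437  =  21069021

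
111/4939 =111/4939  =  0.02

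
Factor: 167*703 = 19^1*37^1*167^1 = 117401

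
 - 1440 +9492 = 8052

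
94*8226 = 773244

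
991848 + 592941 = 1584789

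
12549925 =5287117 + 7262808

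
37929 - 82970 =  - 45041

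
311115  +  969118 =1280233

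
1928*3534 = 6813552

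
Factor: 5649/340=2^ ( - 2) * 3^1 * 5^(-1 ) * 7^1*17^(-1)*269^1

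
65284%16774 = 14962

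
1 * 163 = 163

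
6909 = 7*987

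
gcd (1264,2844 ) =316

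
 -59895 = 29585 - 89480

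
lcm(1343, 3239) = 55063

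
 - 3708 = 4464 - 8172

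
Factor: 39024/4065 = 2^4*3^1 * 5^(  -  1 ) = 48/5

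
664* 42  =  27888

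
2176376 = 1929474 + 246902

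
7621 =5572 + 2049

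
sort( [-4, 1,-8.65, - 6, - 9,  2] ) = [ - 9, - 8.65, - 6, - 4,1, 2] 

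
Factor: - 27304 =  - 2^3*3413^1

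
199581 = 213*937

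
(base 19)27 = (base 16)2D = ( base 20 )25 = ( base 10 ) 45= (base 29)1g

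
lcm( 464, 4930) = 39440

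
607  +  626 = 1233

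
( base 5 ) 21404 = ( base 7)4212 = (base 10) 1479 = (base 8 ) 2707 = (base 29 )1M0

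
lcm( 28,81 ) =2268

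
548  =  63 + 485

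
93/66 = 31/22 = 1.41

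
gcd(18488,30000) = 8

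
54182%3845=352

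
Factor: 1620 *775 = 2^2*3^4*5^3*31^1 = 1255500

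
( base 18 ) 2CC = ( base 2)1101101100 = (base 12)610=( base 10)876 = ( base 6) 4020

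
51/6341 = 3/373 = 0.01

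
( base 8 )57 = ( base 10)47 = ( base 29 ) 1I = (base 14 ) 35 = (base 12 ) 3b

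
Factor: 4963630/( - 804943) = -2^1 *5^1 *7^1*23^1 *3083^1*804943^( - 1)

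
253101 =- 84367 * ( - 3) 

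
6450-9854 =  - 3404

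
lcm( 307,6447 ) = 6447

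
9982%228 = 178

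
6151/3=2050 + 1/3 = 2050.33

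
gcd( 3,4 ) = 1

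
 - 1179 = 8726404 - 8727583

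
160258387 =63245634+97012753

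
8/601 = 8/601 = 0.01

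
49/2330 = 49/2330 = 0.02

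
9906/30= 1651/5 =330.20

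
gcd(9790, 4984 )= 178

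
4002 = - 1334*(  -  3 ) 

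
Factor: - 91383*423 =-38655009 = - 3^3*47^1*83^1*367^1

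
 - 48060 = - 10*4806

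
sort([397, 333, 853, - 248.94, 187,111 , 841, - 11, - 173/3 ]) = [ - 248.94, - 173/3, - 11 , 111, 187, 333, 397,841 , 853 ] 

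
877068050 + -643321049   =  233747001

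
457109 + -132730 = 324379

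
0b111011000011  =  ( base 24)6db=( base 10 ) 3779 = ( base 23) 737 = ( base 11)2926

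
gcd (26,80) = 2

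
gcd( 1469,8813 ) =1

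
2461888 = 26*94688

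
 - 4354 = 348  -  4702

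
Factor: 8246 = 2^1*7^1*19^1*31^1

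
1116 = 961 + 155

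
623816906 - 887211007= - 263394101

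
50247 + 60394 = 110641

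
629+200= 829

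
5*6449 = 32245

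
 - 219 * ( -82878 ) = 18150282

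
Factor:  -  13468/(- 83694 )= 14/87  =  2^1*3^ ( - 1) *7^1 * 29^(- 1 )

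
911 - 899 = 12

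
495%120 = 15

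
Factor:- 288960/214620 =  - 688/511 = -  2^4*7^ (-1 )*43^1*73^(-1)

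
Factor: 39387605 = 5^1*71^1 * 110951^1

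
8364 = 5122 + 3242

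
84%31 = 22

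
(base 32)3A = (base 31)3d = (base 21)51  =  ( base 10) 106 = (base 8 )152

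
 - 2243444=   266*( - 8434 ) 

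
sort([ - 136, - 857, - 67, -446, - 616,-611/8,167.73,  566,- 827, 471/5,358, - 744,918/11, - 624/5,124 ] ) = [ - 857, - 827, - 744, - 616,-446, - 136, - 624/5, - 611/8, - 67, 918/11,471/5, 124,167.73,358,566]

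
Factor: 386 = 2^1*193^1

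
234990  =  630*373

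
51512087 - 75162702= - 23650615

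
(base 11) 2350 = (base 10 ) 3080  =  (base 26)4EC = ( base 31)36B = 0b110000001000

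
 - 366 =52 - 418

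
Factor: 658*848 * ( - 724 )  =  - 403980416= - 2^7 *7^1 * 47^1*53^1*181^1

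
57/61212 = 19/20404 = 0.00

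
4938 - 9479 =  - 4541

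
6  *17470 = 104820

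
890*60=53400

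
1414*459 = 649026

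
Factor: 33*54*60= 106920 =2^3*3^5*5^1*11^1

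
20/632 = 5/158 = 0.03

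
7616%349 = 287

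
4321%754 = 551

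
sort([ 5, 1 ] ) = [1,5] 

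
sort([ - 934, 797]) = [ - 934 , 797]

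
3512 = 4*878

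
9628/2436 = 3 + 20/21 = 3.95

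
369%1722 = 369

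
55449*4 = 221796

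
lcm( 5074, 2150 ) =126850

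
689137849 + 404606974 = 1093744823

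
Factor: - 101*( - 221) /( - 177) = - 22321/177 = -  3^(-1)*13^1*17^1*59^( - 1 )*101^1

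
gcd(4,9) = 1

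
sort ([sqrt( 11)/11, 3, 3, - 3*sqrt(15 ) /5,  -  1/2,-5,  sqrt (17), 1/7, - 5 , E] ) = [-5, - 5, - 3*sqrt(15 ) /5,- 1/2,1/7, sqrt( 11)/11, E,3,  3,sqrt( 17) ] 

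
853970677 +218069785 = 1072040462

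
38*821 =31198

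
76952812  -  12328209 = 64624603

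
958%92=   38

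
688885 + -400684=288201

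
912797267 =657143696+255653571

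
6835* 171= 1168785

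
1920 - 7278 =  - 5358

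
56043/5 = 56043/5 = 11208.60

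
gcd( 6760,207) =1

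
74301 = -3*( - 24767)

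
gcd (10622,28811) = 47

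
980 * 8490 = 8320200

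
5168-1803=3365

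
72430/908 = 79 + 349/454 = 79.77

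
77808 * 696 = 54154368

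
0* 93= 0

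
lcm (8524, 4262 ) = 8524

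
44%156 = 44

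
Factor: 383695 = 5^1*13^1*5903^1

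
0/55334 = 0 = 0.00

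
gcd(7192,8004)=116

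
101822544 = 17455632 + 84366912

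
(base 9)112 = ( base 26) 3e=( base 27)3b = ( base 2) 1011100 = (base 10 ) 92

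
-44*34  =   - 1496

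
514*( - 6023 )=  - 3095822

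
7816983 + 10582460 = 18399443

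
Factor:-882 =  - 2^1 * 3^2*7^2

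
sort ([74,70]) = [70,  74]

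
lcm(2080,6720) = 87360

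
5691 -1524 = 4167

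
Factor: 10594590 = 2^1*3^1*5^1*19^1*18587^1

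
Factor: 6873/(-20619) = - 1/3 = - 3^ (-1 )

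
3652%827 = 344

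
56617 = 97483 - 40866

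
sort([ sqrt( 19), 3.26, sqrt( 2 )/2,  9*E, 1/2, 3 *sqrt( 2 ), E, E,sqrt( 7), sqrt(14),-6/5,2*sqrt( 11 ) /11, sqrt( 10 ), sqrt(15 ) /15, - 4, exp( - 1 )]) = [-4,-6/5, sqrt(15)/15, exp( - 1),1/2, 2*sqrt (11 )/11,sqrt( 2) /2,sqrt( 7),E,E, sqrt(10), 3.26,sqrt( 14 ), 3*sqrt( 2 ), sqrt( 19 ), 9*E ] 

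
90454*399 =36091146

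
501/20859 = 167/6953 = 0.02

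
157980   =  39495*4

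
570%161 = 87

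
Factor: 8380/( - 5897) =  - 2^2*5^1*419^1*5897^( -1 )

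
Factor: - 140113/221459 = - 7^( - 1)*17^(-1) * 167^1 * 839^1*1861^( -1)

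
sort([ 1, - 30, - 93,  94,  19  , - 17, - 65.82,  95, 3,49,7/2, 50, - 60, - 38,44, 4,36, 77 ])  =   [ - 93, -65.82, - 60, - 38, - 30, - 17, 1 , 3, 7/2,4,19,  36, 44,  49, 50,77, 94, 95 ]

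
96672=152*636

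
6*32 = 192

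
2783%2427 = 356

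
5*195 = 975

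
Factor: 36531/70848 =33/64= 2^(- 6 )*3^1*11^1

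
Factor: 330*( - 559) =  - 184470=-2^1 * 3^1*5^1*11^1*13^1*43^1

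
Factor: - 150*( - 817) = 2^1 *3^1*5^2*19^1 * 43^1 = 122550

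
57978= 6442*9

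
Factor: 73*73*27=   143883 = 3^3*73^2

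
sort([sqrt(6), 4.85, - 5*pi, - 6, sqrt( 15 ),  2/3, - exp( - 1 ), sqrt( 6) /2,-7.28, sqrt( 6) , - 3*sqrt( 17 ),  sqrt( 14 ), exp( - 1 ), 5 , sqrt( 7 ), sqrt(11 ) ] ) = [ - 5*pi, - 3*sqrt( 17), -7.28, - 6,  -  exp( - 1 ),exp( - 1), 2/3,sqrt( 6)/2,sqrt( 6), sqrt( 6),sqrt( 7), sqrt( 11) , sqrt ( 14), sqrt (15), 4.85, 5 ]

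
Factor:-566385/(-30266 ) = 2^(-1)  *  3^1*5^1*37^( -1)*61^1*409^( - 1)  *  619^1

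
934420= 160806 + 773614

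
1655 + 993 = 2648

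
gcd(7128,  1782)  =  1782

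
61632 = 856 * 72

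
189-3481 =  - 3292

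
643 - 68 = 575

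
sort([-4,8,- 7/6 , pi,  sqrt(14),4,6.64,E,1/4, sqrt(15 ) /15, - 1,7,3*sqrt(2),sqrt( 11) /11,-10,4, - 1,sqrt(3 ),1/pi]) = [-10, - 4,-7/6,-1, - 1,  1/4,sqrt(15)/15, sqrt(11 ) /11,1/pi,sqrt( 3 ),E,pi,sqrt(14), 4,4,3 *sqrt( 2),6.64, 7,8]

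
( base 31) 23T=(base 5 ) 31134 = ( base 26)30g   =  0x7FC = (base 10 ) 2044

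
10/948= 5/474 =0.01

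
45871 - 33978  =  11893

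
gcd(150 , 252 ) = 6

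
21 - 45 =  -  24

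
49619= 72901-23282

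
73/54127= 73/54127 = 0.00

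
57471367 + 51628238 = 109099605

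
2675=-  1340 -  - 4015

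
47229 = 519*91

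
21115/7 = 21115/7 = 3016.43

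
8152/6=1358 + 2/3 = 1358.67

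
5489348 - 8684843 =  - 3195495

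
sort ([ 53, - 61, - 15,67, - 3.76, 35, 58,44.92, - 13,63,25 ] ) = [ - 61 ,  -  15, - 13, - 3.76 , 25,  35, 44.92,  53,58,  63,67]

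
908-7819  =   - 6911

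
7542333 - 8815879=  - 1273546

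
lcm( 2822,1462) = 121346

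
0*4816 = 0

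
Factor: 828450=2^1  *  3^2 * 5^2*7^1 * 263^1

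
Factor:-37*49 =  - 7^2 * 37^1  =  - 1813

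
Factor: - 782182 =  - 2^1*103^1*3797^1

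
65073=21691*3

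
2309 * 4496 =10381264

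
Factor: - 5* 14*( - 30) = 2100 = 2^2*3^1* 5^2*7^1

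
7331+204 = 7535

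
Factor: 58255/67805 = 61^1 * 71^(-1) = 61/71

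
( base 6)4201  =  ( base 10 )937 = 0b1110101001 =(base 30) 117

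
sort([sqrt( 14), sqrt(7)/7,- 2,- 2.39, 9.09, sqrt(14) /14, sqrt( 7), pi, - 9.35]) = [ - 9.35,-2.39, - 2,sqrt ( 14) /14, sqrt( 7)/7,sqrt( 7),  pi, sqrt(14 ) , 9.09]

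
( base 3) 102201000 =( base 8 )20524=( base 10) 8532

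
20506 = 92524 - 72018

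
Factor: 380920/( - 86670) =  - 2^2*3^( - 4 ) * 89^1 = - 356/81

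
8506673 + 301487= 8808160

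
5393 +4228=9621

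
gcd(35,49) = 7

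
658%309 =40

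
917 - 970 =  - 53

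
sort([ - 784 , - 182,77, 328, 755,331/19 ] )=[ - 784, - 182, 331/19,77, 328 , 755]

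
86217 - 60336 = 25881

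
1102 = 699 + 403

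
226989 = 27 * 8407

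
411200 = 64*6425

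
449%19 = 12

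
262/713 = 262/713 = 0.37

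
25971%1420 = 411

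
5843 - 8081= - 2238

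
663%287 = 89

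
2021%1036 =985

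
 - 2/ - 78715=2/78715 =0.00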